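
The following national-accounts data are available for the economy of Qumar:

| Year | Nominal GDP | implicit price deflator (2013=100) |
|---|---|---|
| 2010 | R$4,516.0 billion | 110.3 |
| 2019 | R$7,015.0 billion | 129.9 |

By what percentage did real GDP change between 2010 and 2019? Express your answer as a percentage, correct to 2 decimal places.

31.90%

Real GDP 2010 = 4516.0 / 1.103 = 4094.29.
Real GDP 2019 = 7015.0 / 1.299 = 5400.31.
Real growth = 5400.31 / 4094.29 − 1 = 0.3190.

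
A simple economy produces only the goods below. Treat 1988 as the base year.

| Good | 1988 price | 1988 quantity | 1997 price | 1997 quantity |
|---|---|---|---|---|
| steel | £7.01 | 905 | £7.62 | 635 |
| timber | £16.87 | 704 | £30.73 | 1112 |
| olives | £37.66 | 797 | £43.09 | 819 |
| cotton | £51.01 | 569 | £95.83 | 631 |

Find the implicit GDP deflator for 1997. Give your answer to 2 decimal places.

156.27

Nominal GDP 1997 = 7.62·635 + 30.73·1112 + 43.09·819 + 95.83·631 = 134769.90.
Real GDP 1997 (at 1988 prices) = 7.01·635 + 16.87·1112 + 37.66·819 + 51.01·631 = 86241.64.
Deflator = Nominal/Real × 100 = 134769.90/86241.64 × 100 = 156.270.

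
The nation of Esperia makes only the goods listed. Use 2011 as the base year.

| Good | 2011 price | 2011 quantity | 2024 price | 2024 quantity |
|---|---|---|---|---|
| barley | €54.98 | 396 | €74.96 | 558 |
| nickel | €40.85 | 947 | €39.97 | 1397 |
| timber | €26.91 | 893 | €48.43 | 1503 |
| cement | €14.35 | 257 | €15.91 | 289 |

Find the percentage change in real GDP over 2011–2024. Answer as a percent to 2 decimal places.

50.09%

Real GDP 2011 = Nominal GDP 2011 = 54.98·396 + 40.85·947 + 26.91·893 + 14.35·257 = 88175.61.
Real GDP 2024 (at 2011 prices) = 54.98·558 + 40.85·1397 + 26.91·1503 + 14.35·289 = 132339.17.
Real growth = 132339.17/88175.61 − 1 = 0.5009.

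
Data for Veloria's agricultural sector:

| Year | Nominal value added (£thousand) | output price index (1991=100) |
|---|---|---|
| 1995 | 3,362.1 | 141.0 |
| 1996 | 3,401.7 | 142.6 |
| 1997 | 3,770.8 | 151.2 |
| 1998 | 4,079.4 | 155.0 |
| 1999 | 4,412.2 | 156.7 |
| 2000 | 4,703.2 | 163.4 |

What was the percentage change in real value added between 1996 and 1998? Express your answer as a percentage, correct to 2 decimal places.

10.33%

Real value added 1996 = 3401.7/1.426 = 2385.48.
Real value added 1998 = 4079.4/1.550 = 2631.87.
Change = 2631.87/2385.48 − 1 = 0.1033.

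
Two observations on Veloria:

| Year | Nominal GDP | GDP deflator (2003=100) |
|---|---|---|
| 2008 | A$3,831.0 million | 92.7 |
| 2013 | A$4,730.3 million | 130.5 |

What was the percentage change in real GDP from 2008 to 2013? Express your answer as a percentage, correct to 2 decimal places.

-12.29%

Deflate each year: 2008 → 3831.0/0.927 = 4132.69; 2013 → 4730.3/1.305 = 3624.75.
So real GDP changed by 3624.75/4132.69 − 1 = -0.1229, i.e. -12.29%.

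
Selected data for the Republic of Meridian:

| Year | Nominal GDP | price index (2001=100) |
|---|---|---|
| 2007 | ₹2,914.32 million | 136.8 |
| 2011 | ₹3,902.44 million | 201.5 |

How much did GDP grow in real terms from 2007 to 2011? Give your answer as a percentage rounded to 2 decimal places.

-9.09%

Deflate each year: 2007 → 2914.32/1.368 = 2130.35; 2011 → 3902.44/2.015 = 1936.69.
So real GDP changed by 1936.69/2130.35 − 1 = -0.0909, i.e. -9.09%.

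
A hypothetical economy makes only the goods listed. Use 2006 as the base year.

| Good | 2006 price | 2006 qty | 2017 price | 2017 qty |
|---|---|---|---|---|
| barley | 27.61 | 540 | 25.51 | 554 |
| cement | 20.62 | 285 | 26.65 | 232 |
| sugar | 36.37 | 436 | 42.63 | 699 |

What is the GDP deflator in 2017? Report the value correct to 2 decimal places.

Nominal GDP 2017 = 25.51·554 + 26.65·232 + 42.63·699 = 50113.71.
Real GDP 2017 (at 2006 prices) = 27.61·554 + 20.62·232 + 36.37·699 = 45502.41.
Deflator = Nominal/Real × 100 = 50113.71/45502.41 × 100 = 110.134.

110.13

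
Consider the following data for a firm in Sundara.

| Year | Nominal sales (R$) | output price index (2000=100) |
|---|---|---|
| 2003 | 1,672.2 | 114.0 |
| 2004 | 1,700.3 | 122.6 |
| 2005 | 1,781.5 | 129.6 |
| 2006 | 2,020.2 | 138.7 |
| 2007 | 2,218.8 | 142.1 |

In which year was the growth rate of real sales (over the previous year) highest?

2004: real = 1700.3/1.226 = 1386.87; growth vs 2003 (1466.84) = -5.45%.
2005: real = 1781.5/1.296 = 1374.61; growth vs 2004 (1386.87) = -0.88%.
2006: real = 2020.2/1.387 = 1456.52; growth vs 2005 (1374.61) = 5.96%.
2007: real = 2218.8/1.421 = 1561.44; growth vs 2006 (1456.52) = 7.20%.

2007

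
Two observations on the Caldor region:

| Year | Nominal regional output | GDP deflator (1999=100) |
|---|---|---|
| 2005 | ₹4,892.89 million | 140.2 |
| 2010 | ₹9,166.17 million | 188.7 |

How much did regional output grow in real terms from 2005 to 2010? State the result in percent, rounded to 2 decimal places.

39.19%

Real regional output 2005 = 4892.89 / 1.402 = 3489.94.
Real regional output 2010 = 9166.17 / 1.887 = 4857.54.
Real growth = 4857.54 / 3489.94 − 1 = 0.3919.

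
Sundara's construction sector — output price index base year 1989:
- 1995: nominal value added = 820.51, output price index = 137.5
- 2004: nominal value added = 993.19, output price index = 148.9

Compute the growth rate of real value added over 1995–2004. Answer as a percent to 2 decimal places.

11.78%

Deflate each year: 1995 → 820.51/1.375 = 596.73; 2004 → 993.19/1.489 = 667.02.
So real value added changed by 667.02/596.73 − 1 = 0.1178, i.e. 11.78%.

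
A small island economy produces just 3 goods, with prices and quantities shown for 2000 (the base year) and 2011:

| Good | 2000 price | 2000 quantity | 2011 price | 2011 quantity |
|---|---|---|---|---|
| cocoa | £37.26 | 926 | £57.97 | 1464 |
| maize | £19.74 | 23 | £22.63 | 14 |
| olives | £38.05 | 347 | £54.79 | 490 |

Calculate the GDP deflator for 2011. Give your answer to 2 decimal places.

152.49

Nominal GDP 2011 = 57.97·1464 + 22.63·14 + 54.79·490 = 112032.00.
Real GDP 2011 (at 2000 prices) = 37.26·1464 + 19.74·14 + 38.05·490 = 73469.50.
Deflator = Nominal/Real × 100 = 112032.00/73469.50 × 100 = 152.488.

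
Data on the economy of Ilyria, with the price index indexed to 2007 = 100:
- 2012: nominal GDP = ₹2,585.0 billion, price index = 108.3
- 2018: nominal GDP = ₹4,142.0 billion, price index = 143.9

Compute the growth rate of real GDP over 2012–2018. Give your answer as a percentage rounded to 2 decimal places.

Real GDP 2012 = 2585.0 / 1.083 = 2386.89.
Real GDP 2018 = 4142.0 / 1.439 = 2878.39.
Real growth = 2878.39 / 2386.89 − 1 = 0.2059.

20.59%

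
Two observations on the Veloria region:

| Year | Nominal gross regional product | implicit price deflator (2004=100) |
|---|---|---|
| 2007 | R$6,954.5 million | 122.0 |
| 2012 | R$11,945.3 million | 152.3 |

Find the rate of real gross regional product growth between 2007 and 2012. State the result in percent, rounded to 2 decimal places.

Deflate each year: 2007 → 6954.5/1.220 = 5700.41; 2012 → 11945.3/1.523 = 7843.27.
So real gross regional product changed by 7843.27/5700.41 − 1 = 0.3759, i.e. 37.59%.

37.59%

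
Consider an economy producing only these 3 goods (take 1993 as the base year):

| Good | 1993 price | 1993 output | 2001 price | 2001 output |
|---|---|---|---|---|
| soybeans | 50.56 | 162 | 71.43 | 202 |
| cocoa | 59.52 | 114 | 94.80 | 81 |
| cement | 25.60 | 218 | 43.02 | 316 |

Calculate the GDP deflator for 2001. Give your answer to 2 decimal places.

154.39

Nominal GDP 2001 = 71.43·202 + 94.80·81 + 43.02·316 = 35701.98.
Real GDP 2001 (at 1993 prices) = 50.56·202 + 59.52·81 + 25.60·316 = 23123.84.
Deflator = Nominal/Real × 100 = 35701.98/23123.84 × 100 = 154.395.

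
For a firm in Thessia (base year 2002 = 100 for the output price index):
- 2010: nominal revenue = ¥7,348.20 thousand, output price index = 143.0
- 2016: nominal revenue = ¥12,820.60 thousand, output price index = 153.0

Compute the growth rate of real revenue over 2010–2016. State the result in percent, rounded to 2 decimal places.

63.07%

Deflate each year: 2010 → 7348.20/1.430 = 5138.60; 2016 → 12820.60/1.530 = 8379.48.
So real revenue changed by 8379.48/5138.60 − 1 = 0.6307, i.e. 63.07%.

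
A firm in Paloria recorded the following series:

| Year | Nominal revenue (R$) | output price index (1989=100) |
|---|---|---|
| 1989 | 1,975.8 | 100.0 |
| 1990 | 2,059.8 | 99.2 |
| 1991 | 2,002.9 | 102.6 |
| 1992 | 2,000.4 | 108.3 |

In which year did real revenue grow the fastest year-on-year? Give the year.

1990: real = 2059.8/0.992 = 2076.41; growth vs 1989 (1975.80) = 5.09%.
1991: real = 2002.9/1.026 = 1952.14; growth vs 1990 (2076.41) = -5.98%.
1992: real = 2000.4/1.083 = 1847.09; growth vs 1991 (1952.14) = -5.38%.

1990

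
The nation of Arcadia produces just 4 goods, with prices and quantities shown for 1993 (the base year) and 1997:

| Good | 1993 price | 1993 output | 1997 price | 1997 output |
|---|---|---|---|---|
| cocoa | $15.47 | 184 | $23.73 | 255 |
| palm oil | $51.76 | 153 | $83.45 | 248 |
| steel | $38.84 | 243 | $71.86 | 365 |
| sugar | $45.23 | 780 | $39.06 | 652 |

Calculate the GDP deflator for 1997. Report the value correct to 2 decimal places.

129.77

Nominal GDP 1997 = 23.73·255 + 83.45·248 + 71.86·365 + 39.06·652 = 78442.77.
Real GDP 1997 (at 1993 prices) = 15.47·255 + 51.76·248 + 38.84·365 + 45.23·652 = 60447.89.
Deflator = Nominal/Real × 100 = 78442.77/60447.89 × 100 = 129.769.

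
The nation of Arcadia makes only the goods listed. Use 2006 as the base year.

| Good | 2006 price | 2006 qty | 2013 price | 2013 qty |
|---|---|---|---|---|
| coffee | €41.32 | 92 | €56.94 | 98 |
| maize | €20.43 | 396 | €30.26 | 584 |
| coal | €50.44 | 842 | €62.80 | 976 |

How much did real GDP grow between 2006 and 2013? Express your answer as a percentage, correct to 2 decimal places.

19.95%

Real GDP 2006 = Nominal GDP 2006 = 41.32·92 + 20.43·396 + 50.44·842 = 54362.20.
Real GDP 2013 (at 2006 prices) = 41.32·98 + 20.43·584 + 50.44·976 = 65209.92.
Real growth = 65209.92/54362.20 − 1 = 0.1995.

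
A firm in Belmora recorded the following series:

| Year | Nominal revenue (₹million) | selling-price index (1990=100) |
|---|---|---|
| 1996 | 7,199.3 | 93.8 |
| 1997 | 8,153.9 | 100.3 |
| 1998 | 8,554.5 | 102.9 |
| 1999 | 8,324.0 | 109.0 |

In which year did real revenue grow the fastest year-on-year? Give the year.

1997

1997: real = 8153.9/1.003 = 8129.51; growth vs 1996 (7675.16) = 5.92%.
1998: real = 8554.5/1.029 = 8313.41; growth vs 1997 (8129.51) = 2.26%.
1999: real = 8324.0/1.090 = 7636.70; growth vs 1998 (8313.41) = -8.14%.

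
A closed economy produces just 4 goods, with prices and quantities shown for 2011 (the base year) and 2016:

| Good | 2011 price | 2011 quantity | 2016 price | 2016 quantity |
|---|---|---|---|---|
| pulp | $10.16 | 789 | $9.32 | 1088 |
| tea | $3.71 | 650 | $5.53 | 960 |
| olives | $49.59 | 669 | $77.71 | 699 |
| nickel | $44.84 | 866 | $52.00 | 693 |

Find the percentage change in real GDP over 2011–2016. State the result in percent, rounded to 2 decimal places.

Real GDP 2011 = Nominal GDP 2011 = 10.16·789 + 3.71·650 + 49.59·669 + 44.84·866 = 82434.89.
Real GDP 2016 (at 2011 prices) = 10.16·1088 + 3.71·960 + 49.59·699 + 44.84·693 = 80353.21.
Real growth = 80353.21/82434.89 − 1 = -0.0253.

-2.53%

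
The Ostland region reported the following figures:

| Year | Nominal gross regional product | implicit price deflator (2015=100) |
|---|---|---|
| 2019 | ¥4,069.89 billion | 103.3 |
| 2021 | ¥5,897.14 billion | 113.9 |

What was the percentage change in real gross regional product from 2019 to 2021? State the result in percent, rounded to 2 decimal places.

31.41%

Deflate each year: 2019 → 4069.89/1.033 = 3939.87; 2021 → 5897.14/1.139 = 5177.47.
So real gross regional product changed by 5177.47/3939.87 − 1 = 0.3141, i.e. 31.41%.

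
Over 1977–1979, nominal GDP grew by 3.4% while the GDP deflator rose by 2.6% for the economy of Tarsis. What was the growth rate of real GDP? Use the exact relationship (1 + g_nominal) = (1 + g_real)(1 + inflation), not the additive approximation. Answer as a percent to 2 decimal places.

0.78%

(1 + g_nom) = (1 + g_real)(1 + π), so g_real = 1.0340 / 1.0260 − 1 = 0.00780.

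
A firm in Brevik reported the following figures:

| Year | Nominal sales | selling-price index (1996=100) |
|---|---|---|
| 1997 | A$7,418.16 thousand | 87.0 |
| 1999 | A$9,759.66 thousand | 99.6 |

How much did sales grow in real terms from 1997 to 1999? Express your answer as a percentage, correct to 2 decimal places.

14.92%

Real sales 1997 = 7418.16 / 0.870 = 8526.62.
Real sales 1999 = 9759.66 / 0.996 = 9798.86.
Real growth = 9798.86 / 8526.62 − 1 = 0.1492.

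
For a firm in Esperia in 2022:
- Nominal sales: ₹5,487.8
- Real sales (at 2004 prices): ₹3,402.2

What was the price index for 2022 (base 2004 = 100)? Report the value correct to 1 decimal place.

price index = (Nominal / Real) × 100 = 5487.8 / 3402.2 × 100 = 161.30.

161.3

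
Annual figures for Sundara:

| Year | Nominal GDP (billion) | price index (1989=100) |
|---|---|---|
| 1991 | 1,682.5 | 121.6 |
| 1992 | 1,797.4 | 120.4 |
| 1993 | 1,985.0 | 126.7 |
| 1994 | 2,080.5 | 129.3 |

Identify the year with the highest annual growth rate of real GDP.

1992: real = 1797.4/1.204 = 1492.86; growth vs 1991 (1383.63) = 7.89%.
1993: real = 1985.0/1.267 = 1566.69; growth vs 1992 (1492.86) = 4.95%.
1994: real = 2080.5/1.293 = 1609.05; growth vs 1993 (1566.69) = 2.70%.

1992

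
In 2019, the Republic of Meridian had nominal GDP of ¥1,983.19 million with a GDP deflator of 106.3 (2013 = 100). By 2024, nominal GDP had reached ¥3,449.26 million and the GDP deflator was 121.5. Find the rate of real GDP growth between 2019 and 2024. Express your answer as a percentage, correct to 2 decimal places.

52.17%

Real GDP 2019 = 1983.19 / 1.063 = 1865.65.
Real GDP 2024 = 3449.26 / 1.215 = 2838.90.
Real growth = 2838.90 / 1865.65 − 1 = 0.5217.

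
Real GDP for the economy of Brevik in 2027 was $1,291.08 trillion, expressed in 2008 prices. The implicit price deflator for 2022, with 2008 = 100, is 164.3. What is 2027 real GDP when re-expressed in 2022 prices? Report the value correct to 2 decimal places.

$2,121.24 trillion

Real GDP in 2022 prices = Real GDP in 2008 prices × (P_2022/P_2008) = 1291.08 × 1.643 = 2121.24.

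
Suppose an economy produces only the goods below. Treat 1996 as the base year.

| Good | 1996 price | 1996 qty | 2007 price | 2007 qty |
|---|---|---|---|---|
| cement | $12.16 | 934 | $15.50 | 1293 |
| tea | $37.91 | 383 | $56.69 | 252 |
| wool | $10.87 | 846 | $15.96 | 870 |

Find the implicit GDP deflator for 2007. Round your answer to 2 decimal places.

138.81

Nominal GDP 2007 = 15.50·1293 + 56.69·252 + 15.96·870 = 48212.58.
Real GDP 2007 (at 1996 prices) = 12.16·1293 + 37.91·252 + 10.87·870 = 34733.10.
Deflator = Nominal/Real × 100 = 48212.58/34733.10 × 100 = 138.809.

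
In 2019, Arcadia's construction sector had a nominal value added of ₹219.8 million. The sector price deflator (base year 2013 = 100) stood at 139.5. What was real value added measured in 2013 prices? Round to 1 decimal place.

₹157.6 million

Real value added = Nominal / (sector price deflator/100) = 219.8 / 1.395 = 157.56.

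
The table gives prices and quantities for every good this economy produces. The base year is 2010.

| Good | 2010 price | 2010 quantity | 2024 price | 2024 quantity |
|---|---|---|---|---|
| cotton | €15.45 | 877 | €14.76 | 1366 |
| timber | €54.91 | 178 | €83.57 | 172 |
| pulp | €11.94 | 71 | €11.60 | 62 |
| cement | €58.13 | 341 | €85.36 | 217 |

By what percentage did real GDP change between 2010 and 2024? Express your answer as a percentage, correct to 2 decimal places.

-0.20%

Real GDP 2010 = Nominal GDP 2010 = 15.45·877 + 54.91·178 + 11.94·71 + 58.13·341 = 43993.70.
Real GDP 2024 (at 2010 prices) = 15.45·1366 + 54.91·172 + 11.94·62 + 58.13·217 = 43903.71.
Real growth = 43903.71/43993.70 − 1 = -0.0020.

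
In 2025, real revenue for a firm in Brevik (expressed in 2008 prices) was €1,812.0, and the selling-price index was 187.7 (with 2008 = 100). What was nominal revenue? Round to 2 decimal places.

€3,401.12

Nominal revenue = Real × (selling-price index/100) = 1812.0 × 1.877 = 3401.12.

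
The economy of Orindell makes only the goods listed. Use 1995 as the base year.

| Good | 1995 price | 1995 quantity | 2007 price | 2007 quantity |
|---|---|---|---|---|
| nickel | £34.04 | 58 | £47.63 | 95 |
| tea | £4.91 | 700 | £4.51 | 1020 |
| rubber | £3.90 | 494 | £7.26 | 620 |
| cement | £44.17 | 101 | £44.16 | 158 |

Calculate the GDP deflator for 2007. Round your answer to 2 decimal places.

Nominal GDP 2007 = 47.63·95 + 4.51·1020 + 7.26·620 + 44.16·158 = 20603.53.
Real GDP 2007 (at 1995 prices) = 34.04·95 + 4.91·1020 + 3.90·620 + 44.17·158 = 17638.86.
Deflator = Nominal/Real × 100 = 20603.53/17638.86 × 100 = 116.808.

116.81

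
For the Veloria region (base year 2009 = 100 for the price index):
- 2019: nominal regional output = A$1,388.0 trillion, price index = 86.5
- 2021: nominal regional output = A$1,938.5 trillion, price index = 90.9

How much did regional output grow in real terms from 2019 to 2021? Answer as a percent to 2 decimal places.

32.90%

Real regional output 2019 = 1388.0 / 0.865 = 1604.62.
Real regional output 2021 = 1938.5 / 0.909 = 2132.56.
Real growth = 2132.56 / 1604.62 − 1 = 0.3290.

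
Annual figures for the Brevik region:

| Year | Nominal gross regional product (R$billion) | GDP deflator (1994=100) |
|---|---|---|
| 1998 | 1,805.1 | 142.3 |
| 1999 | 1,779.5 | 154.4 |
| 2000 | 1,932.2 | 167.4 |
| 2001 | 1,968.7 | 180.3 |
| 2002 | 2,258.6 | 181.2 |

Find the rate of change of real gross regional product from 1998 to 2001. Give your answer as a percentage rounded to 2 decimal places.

-13.92%

Real gross regional product 1998 = 1805.1/1.423 = 1268.52.
Real gross regional product 2001 = 1968.7/1.803 = 1091.90.
Change = 1091.90/1268.52 − 1 = -0.1392.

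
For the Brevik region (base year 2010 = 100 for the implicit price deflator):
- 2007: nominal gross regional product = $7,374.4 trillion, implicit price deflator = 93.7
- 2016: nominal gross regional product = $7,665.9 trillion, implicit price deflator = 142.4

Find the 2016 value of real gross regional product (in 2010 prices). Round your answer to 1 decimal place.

$5,383.4 trillion

Real gross regional product = Nominal / (implicit price deflator/100) = 7665.9 / 1.424 = 5383.36.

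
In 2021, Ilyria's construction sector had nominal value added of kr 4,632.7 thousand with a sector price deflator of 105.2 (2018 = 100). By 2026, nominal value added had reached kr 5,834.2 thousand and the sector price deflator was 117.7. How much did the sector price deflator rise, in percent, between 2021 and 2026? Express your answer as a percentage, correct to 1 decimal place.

11.9%

Price-level change = 117.7 / 105.2 − 1 = 0.1188.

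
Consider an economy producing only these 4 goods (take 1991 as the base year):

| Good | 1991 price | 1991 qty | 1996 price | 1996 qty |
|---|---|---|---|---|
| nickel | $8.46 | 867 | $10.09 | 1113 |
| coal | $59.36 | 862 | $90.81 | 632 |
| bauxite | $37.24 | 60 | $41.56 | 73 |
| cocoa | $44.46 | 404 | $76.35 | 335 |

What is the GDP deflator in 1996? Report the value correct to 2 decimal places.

150.65

Nominal GDP 1996 = 10.09·1113 + 90.81·632 + 41.56·73 + 76.35·335 = 97233.22.
Real GDP 1996 (at 1991 prices) = 8.46·1113 + 59.36·632 + 37.24·73 + 44.46·335 = 64544.12.
Deflator = Nominal/Real × 100 = 97233.22/64544.12 × 100 = 150.646.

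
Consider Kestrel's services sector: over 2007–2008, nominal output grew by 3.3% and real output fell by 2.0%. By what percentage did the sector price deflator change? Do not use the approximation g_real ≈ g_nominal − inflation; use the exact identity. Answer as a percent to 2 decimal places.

5.41%

(1 + g_nom) = (1 + g_real)(1 + π), so π = 1.0330 / 0.9800 − 1 = 0.05408.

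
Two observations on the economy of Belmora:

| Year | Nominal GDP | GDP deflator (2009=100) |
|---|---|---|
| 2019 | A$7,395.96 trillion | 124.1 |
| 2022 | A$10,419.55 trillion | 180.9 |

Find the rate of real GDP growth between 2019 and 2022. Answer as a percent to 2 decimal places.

-3.35%

Deflate each year: 2019 → 7395.96/1.241 = 5959.68; 2022 → 10419.55/1.809 = 5759.84.
So real GDP changed by 5759.84/5959.68 − 1 = -0.0335, i.e. -3.35%.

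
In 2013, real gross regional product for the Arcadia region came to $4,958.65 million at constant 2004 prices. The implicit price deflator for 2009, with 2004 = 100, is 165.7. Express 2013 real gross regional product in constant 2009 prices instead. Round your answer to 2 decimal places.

Real gross regional product in 2009 prices = Real gross regional product in 2004 prices × (P_2009/P_2004) = 4958.65 × 1.657 = 8216.48.

$8,216.48 million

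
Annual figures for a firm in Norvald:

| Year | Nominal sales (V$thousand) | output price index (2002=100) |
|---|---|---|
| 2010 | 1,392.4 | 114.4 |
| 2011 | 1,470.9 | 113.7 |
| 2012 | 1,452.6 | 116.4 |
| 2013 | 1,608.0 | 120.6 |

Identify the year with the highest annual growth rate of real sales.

2013

2011: real = 1470.9/1.137 = 1293.67; growth vs 2010 (1217.13) = 6.29%.
2012: real = 1452.6/1.164 = 1247.94; growth vs 2011 (1293.67) = -3.53%.
2013: real = 1608.0/1.206 = 1333.33; growth vs 2012 (1247.94) = 6.84%.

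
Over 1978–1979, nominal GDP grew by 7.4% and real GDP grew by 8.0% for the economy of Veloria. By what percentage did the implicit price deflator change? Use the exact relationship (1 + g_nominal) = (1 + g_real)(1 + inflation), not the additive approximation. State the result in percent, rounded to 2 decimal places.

(1 + g_nom) = (1 + g_real)(1 + π), so π = 1.0740 / 1.0800 − 1 = -0.00556.

-0.56%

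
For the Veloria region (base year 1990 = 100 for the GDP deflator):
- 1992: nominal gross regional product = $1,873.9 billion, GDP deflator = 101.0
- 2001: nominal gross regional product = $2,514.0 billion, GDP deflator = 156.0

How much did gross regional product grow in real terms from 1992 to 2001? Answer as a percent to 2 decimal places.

Real gross regional product 1992 = 1873.9 / 1.010 = 1855.35.
Real gross regional product 2001 = 2514.0 / 1.560 = 1611.54.
Real growth = 1611.54 / 1855.35 − 1 = -0.1314.

-13.14%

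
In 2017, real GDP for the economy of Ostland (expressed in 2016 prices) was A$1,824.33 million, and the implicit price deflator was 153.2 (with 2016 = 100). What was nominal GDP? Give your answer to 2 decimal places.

A$2,794.87 million

Nominal GDP = Real × (implicit price deflator/100) = 1824.33 × 1.532 = 2794.87.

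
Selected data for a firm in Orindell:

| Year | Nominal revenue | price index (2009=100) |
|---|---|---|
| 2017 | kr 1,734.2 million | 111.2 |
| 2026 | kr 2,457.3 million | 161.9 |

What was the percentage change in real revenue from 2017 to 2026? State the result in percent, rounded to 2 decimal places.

-2.68%

Deflate each year: 2017 → 1734.2/1.112 = 1559.53; 2026 → 2457.3/1.619 = 1517.79.
So real revenue changed by 1517.79/1559.53 − 1 = -0.0268, i.e. -2.68%.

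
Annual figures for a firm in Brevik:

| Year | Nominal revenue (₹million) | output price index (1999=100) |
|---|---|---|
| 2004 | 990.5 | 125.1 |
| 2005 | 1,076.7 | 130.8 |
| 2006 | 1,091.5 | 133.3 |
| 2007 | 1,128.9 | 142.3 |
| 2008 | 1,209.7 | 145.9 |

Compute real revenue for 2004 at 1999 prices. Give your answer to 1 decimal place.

Real revenue 2004 = 990.5 / 1.251 = 791.77.

₹791.8 million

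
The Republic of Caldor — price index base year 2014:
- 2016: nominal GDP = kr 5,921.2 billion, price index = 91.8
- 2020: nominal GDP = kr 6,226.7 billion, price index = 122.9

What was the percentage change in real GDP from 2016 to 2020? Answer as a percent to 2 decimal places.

-21.45%

Deflate each year: 2016 → 5921.2/0.918 = 6450.11; 2020 → 6226.7/1.229 = 5066.48.
So real GDP changed by 5066.48/6450.11 − 1 = -0.2145, i.e. -21.45%.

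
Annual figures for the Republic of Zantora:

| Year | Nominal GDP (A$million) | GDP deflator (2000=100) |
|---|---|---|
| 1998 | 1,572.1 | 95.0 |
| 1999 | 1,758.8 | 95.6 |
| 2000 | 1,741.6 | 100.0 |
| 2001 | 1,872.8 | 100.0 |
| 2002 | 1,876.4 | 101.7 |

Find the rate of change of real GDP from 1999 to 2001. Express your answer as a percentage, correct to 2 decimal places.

1.80%

Real GDP 1999 = 1758.8/0.956 = 1839.75.
Real GDP 2001 = 1872.8/1.000 = 1872.80.
Change = 1872.80/1839.75 − 1 = 0.0180.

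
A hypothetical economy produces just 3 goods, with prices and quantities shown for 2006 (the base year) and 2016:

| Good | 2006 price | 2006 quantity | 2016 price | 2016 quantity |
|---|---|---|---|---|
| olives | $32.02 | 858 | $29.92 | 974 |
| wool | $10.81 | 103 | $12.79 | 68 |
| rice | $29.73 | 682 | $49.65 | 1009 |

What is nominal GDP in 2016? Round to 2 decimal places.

$80108.65

Nominal GDP 2016 = Σ (p_2016 × q_2016) = 29.92·974 + 12.79·68 + 49.65·1009 = 80108.65.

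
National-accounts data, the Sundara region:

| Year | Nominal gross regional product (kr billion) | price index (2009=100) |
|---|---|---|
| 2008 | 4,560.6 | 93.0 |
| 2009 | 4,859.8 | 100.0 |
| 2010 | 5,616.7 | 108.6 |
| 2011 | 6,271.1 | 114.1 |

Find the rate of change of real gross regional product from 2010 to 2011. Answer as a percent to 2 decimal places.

6.27%

Real gross regional product 2010 = 5616.7/1.086 = 5171.92.
Real gross regional product 2011 = 6271.1/1.141 = 5496.14.
Change = 5496.14/5171.92 − 1 = 0.0627.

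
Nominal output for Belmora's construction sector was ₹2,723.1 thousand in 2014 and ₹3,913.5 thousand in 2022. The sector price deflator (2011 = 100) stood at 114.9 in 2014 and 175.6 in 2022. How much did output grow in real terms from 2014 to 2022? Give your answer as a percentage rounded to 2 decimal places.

Deflate each year: 2014 → 2723.1/1.149 = 2369.97; 2022 → 3913.5/1.756 = 2228.64.
So real output changed by 2228.64/2369.97 − 1 = -0.0596, i.e. -5.96%.

-5.96%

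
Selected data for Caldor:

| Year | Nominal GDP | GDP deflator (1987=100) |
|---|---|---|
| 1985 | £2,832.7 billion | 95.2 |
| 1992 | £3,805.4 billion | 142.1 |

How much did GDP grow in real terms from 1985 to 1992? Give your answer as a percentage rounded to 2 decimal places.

Deflate each year: 1985 → 2832.7/0.952 = 2975.53; 1992 → 3805.4/1.421 = 2677.97.
So real GDP changed by 2677.97/2975.53 − 1 = -0.1000, i.e. -10.00%.

-10.00%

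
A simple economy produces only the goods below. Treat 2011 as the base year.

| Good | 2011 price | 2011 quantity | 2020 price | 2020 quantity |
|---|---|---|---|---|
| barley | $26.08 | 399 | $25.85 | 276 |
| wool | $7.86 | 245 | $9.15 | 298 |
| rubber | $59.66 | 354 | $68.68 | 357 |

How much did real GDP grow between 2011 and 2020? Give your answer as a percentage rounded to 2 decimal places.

-7.81%

Real GDP 2011 = Nominal GDP 2011 = 26.08·399 + 7.86·245 + 59.66·354 = 33451.26.
Real GDP 2020 (at 2011 prices) = 26.08·276 + 7.86·298 + 59.66·357 = 30838.98.
Real growth = 30838.98/33451.26 − 1 = -0.0781.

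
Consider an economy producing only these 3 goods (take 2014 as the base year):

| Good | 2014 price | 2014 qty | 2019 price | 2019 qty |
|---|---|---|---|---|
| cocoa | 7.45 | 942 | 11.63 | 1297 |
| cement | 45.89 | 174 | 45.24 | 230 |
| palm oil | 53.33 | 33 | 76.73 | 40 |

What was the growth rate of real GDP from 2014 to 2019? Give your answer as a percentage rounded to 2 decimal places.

Real GDP 2014 = Nominal GDP 2014 = 7.45·942 + 45.89·174 + 53.33·33 = 16762.65.
Real GDP 2019 (at 2014 prices) = 7.45·1297 + 45.89·230 + 53.33·40 = 22350.55.
Real growth = 22350.55/16762.65 − 1 = 0.3334.

33.34%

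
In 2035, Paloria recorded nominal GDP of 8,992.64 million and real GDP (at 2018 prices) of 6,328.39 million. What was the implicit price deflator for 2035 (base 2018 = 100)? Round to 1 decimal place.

142.1

implicit price deflator = (Nominal / Real) × 100 = 8992.64 / 6328.39 × 100 = 142.10.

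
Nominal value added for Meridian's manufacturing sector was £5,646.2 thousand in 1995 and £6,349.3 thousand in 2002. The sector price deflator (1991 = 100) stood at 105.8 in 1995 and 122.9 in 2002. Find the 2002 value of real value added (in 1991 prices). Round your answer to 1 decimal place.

Real value added = Nominal / (sector price deflator/100) = 6349.3 / 1.229 = 5166.23.

£5,166.2 thousand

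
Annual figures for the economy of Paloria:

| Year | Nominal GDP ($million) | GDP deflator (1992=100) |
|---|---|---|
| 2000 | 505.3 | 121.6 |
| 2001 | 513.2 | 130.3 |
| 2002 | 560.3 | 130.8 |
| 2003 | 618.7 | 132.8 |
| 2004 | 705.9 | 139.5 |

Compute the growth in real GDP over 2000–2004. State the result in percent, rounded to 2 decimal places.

Real GDP 2000 = 505.3/1.216 = 415.54.
Real GDP 2004 = 705.9/1.395 = 506.02.
Change = 506.02/415.54 − 1 = 0.2177.

21.77%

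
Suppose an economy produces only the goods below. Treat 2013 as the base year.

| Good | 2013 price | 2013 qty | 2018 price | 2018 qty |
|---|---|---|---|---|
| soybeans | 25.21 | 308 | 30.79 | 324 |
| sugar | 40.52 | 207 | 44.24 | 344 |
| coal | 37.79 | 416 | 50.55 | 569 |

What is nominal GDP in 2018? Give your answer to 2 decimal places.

Nominal GDP 2018 = Σ (p_2018 × q_2018) = 30.79·324 + 44.24·344 + 50.55·569 = 53957.47.

53957.47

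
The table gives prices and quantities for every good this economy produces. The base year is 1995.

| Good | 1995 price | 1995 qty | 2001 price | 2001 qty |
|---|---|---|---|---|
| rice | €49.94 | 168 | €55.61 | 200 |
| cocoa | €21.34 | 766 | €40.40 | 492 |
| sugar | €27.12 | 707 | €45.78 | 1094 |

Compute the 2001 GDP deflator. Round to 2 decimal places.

161.66

Nominal GDP 2001 = 55.61·200 + 40.40·492 + 45.78·1094 = 81082.12.
Real GDP 2001 (at 1995 prices) = 49.94·200 + 21.34·492 + 27.12·1094 = 50156.56.
Deflator = Nominal/Real × 100 = 81082.12/50156.56 × 100 = 161.658.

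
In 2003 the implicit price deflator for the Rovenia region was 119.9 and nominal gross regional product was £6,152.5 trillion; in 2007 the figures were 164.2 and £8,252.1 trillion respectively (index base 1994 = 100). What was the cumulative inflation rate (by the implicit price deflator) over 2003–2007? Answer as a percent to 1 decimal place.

Price-level change = 164.2 / 119.9 − 1 = 0.3695.

36.9%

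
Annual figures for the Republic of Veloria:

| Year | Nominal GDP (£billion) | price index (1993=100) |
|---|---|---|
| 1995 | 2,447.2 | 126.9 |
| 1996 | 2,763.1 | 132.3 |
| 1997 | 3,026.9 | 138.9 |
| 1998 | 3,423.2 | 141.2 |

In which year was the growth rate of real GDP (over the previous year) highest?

1998

1996: real = 2763.1/1.323 = 2088.51; growth vs 1995 (1928.45) = 8.30%.
1997: real = 3026.9/1.389 = 2179.19; growth vs 1996 (2088.51) = 4.34%.
1998: real = 3423.2/1.412 = 2424.36; growth vs 1997 (2179.19) = 11.25%.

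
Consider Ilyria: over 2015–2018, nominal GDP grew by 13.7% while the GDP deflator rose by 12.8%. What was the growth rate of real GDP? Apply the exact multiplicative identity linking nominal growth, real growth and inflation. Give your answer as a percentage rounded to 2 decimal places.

(1 + g_nom) = (1 + g_real)(1 + π), so g_real = 1.1370 / 1.1280 − 1 = 0.00798.

0.80%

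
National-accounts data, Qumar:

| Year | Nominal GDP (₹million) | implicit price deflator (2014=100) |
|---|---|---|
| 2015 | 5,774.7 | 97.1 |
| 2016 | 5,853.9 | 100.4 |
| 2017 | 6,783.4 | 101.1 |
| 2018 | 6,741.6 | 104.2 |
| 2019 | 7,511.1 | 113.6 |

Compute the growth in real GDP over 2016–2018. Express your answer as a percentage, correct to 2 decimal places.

Real GDP 2016 = 5853.9/1.004 = 5830.58.
Real GDP 2018 = 6741.6/1.042 = 6469.87.
Change = 6469.87/5830.58 − 1 = 0.1096.

10.96%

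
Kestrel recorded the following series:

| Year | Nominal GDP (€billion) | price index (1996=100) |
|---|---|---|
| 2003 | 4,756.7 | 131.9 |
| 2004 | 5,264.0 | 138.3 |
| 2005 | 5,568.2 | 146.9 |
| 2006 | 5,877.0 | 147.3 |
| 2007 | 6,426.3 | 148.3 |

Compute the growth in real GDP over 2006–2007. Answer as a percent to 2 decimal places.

Real GDP 2006 = 5877.0/1.473 = 3989.82.
Real GDP 2007 = 6426.3/1.483 = 4333.31.
Change = 4333.31/3989.82 − 1 = 0.0861.

8.61%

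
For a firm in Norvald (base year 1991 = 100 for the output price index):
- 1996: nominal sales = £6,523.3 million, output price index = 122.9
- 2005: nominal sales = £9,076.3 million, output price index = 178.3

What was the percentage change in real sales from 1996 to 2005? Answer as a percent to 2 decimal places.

Real sales 1996 = 6523.3 / 1.229 = 5307.81.
Real sales 2005 = 9076.3 / 1.783 = 5090.47.
Real growth = 5090.47 / 5307.81 − 1 = -0.0409.

-4.09%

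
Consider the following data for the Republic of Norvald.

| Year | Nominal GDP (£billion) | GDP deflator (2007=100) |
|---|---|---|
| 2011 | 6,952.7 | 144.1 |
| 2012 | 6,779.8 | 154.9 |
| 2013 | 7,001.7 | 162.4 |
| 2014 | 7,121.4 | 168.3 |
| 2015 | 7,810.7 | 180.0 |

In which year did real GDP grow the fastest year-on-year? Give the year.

2012: real = 6779.8/1.549 = 4376.89; growth vs 2011 (4824.91) = -9.29%.
2013: real = 7001.7/1.624 = 4311.39; growth vs 2012 (4376.89) = -1.50%.
2014: real = 7121.4/1.683 = 4231.37; growth vs 2013 (4311.39) = -1.86%.
2015: real = 7810.7/1.800 = 4339.28; growth vs 2014 (4231.37) = 2.55%.

2015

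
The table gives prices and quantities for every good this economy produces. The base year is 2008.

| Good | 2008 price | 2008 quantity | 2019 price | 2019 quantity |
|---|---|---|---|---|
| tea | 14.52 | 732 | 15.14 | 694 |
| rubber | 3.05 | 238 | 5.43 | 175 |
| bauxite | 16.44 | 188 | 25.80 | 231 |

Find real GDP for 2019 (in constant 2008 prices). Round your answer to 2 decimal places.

14408.27

Real GDP 2019 = Σ (p_2008 × q_2019) = 14.52·694 + 3.05·175 + 16.44·231 = 14408.27.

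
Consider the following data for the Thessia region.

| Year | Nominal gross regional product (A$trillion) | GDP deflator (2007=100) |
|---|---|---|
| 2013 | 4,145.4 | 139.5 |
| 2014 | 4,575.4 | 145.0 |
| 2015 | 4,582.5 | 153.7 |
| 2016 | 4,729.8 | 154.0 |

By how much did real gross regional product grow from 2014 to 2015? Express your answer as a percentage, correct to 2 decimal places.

-5.51%

Real gross regional product 2014 = 4575.4/1.450 = 3155.45.
Real gross regional product 2015 = 4582.5/1.537 = 2981.46.
Change = 2981.46/3155.45 − 1 = -0.0551.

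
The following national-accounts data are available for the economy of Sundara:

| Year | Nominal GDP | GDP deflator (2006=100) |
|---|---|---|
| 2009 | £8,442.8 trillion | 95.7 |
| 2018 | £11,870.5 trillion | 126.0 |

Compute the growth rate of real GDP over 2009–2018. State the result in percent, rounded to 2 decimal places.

6.79%

Deflate each year: 2009 → 8442.8/0.957 = 8822.15; 2018 → 11870.5/1.260 = 9421.03.
So real GDP changed by 9421.03/8822.15 − 1 = 0.0679, i.e. 6.79%.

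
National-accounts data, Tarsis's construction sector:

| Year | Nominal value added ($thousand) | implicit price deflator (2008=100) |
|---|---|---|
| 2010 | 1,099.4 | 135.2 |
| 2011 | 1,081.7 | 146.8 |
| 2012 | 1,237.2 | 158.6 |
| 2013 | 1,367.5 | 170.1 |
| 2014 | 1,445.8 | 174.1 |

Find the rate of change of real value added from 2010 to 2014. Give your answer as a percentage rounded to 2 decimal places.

Real value added 2010 = 1099.4/1.352 = 813.17.
Real value added 2014 = 1445.8/1.741 = 830.44.
Change = 830.44/813.17 − 1 = 0.0212.

2.12%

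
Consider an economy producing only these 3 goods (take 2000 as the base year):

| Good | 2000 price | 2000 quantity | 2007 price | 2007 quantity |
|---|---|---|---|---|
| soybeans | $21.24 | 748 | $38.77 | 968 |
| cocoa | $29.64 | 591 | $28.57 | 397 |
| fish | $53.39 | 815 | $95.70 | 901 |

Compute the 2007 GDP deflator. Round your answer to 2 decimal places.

167.97

Nominal GDP 2007 = 38.77·968 + 28.57·397 + 95.70·901 = 135097.35.
Real GDP 2007 (at 2000 prices) = 21.24·968 + 29.64·397 + 53.39·901 = 80431.79.
Deflator = Nominal/Real × 100 = 135097.35/80431.79 × 100 = 167.965.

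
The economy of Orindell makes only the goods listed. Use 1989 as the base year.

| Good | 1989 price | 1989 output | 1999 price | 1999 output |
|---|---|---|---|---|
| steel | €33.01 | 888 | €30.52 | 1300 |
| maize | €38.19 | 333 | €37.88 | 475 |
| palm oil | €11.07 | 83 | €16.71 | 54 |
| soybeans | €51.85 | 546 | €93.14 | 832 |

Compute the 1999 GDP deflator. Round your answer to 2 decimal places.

Nominal GDP 1999 = 30.52·1300 + 37.88·475 + 16.71·54 + 93.14·832 = 136063.82.
Real GDP 1999 (at 1989 prices) = 33.01·1300 + 38.19·475 + 11.07·54 + 51.85·832 = 104790.23.
Deflator = Nominal/Real × 100 = 136063.82/104790.23 × 100 = 129.844.

129.84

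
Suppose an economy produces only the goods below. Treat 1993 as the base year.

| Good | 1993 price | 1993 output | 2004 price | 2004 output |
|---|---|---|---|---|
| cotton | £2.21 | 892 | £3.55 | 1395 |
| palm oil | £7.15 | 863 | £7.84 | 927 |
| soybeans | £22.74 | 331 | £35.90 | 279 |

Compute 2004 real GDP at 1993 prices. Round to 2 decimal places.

£16055.46

Real GDP 2004 = Σ (p_1993 × q_2004) = 2.21·1395 + 7.15·927 + 22.74·279 = 16055.46.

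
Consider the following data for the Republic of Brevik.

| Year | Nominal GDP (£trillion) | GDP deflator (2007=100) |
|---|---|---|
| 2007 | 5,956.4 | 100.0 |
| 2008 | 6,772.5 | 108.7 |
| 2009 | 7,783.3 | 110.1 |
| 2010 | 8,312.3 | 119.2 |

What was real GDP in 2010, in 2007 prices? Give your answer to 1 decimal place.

Real GDP 2010 = 8312.3 / 1.192 = 6973.41.

£6,973.4 trillion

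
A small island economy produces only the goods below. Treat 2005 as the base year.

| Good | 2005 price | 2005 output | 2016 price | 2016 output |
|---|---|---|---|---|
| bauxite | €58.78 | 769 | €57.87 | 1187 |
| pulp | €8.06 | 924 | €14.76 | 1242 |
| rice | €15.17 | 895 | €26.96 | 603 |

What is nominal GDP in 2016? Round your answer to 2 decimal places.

Nominal GDP 2016 = Σ (p_2016 × q_2016) = 57.87·1187 + 14.76·1242 + 26.96·603 = 103280.49.

€103280.49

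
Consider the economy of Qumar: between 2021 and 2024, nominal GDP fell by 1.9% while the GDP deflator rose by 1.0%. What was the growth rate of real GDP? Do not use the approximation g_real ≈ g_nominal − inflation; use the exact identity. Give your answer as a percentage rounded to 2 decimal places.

-2.87%

(1 + g_nom) = (1 + g_real)(1 + π), so g_real = 0.9810 / 1.0100 − 1 = -0.02871.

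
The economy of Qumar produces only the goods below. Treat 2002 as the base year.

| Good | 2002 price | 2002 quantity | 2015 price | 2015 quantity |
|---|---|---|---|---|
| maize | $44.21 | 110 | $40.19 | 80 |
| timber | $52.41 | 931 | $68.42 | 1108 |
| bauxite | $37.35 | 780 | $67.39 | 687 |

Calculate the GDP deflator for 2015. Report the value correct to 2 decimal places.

Nominal GDP 2015 = 40.19·80 + 68.42·1108 + 67.39·687 = 125321.49.
Real GDP 2015 (at 2002 prices) = 44.21·80 + 52.41·1108 + 37.35·687 = 87266.53.
Deflator = Nominal/Real × 100 = 125321.49/87266.53 × 100 = 143.608.

143.61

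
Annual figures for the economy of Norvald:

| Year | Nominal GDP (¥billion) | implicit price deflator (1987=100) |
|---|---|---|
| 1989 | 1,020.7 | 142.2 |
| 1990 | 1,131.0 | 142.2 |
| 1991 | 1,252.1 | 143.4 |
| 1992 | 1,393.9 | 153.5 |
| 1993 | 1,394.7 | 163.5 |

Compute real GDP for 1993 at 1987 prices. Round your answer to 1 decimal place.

¥853.0 billion

Real GDP 1993 = 1394.7 / 1.635 = 853.03.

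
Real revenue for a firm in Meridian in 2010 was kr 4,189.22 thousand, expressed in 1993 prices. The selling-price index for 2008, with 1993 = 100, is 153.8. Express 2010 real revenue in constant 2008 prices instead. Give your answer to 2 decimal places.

Real revenue in 2008 prices = Real revenue in 1993 prices × (P_2008/P_1993) = 4189.22 × 1.538 = 6443.02.

kr 6,443.02 thousand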